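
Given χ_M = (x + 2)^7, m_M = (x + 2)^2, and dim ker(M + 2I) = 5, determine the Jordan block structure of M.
Jordan blocks: (-2, 2), (-2, 2), (-2, 1), (-2, 1), (-2, 1)

λ = -2: algebraic multiplicity 7 (exponent in χ_M), largest block size 2 (exponent in m_M), 5 blocks (geometric multiplicity). These force block sizes [2, 2, 1, 1, 1].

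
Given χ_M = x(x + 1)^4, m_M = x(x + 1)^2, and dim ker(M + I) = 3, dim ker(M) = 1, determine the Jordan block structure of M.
λ = -1: algebraic multiplicity 4 (exponent in χ_M), largest block size 2 (exponent in m_M), 3 blocks (geometric multiplicity). These force block sizes [2, 1, 1].
λ = 0: algebraic multiplicity 1 (exponent in χ_M), largest block size 1 (exponent in m_M), 1 block (geometric multiplicity). This forces block sizes [1].

Jordan blocks: (-1, 2), (-1, 1), (-1, 1), (0, 1)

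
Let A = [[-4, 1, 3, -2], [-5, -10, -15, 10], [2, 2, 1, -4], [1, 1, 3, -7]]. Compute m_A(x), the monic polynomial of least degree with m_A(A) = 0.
The characteristic polynomial factors as (x + 5)^4. The minimal polynomial is ∏(x - λ)^{k_λ} where k_λ is the size of the largest Jordan block at λ.

For λ = -5: rank(A + 5I) = 1, and the largest Jordan block has size 2 (the smallest k with rank((A + 5I)^k) = rank((A + 5I)^(k+1))).

So m_A(x) = (x + 5)^2.

m_A(x) = (x + 5)^2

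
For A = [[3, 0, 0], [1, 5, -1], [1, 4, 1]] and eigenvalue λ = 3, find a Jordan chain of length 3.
v_1 = [[1, 0, 0]]^T, v_2 = [[0, 1, 1]]^T, v_3 = [[0, 1, 2]]^T

We seek v_1 ∈ ker((A - 3I)^3) \ ker((A - 3I)^2), then set v_{i+1} = (A - 3I) v_i.

One such chain is v_1 = [[1, 0, 0]]^T, v_2 = [[0, 1, 1]]^T, v_3 = [[0, 1, 2]]^T. Check: (A - 3I) v_3 = [[0, 0, 0]]^T = 0.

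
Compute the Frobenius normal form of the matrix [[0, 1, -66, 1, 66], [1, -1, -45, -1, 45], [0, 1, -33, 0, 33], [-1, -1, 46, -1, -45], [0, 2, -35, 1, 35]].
R = [[0, 0, 0, 0, 64], [1, 0, 0, 0, 48], [0, 1, 0, 0, 32], [0, 0, 1, 0, 4], [0, 0, 0, 1, 0]]

The invariant factors of A (the non-unit diagonal entries of the Smith normal form of xI - A over ℚ[x]) are (x - 4)(x^2 + 2x + 4)^2, each dividing the next. The characteristic polynomial is their product, (x - 4)(x^2 + 2x + 4)^2.

The rational canonical form is the block-diagonal matrix of companion matrices C(f_i):
R = [[0, 0, 0, 0, 64], [1, 0, 0, 0, 48], [0, 1, 0, 0, 32], [0, 0, 1, 0, 4], [0, 0, 0, 1, 0]].

Note the characteristic polynomial does not split into linear factors over ℚ, so A has no Jordan form over ℚ; the rational canonical form exists over any field.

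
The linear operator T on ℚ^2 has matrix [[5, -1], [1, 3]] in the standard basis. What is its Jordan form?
The characteristic polynomial is det(xI - A) = (x - 4)^2, so the eigenvalues are 4 (algebraic multiplicity 2).

For λ = 4: rank(A - 4I) = 1, rank((A - 4I)^2) = 0. The eigenspace has dimension 2 - 1 = 1, so there is 1 Jordan block; the rank sequence gives block sizes [2].

Assembling the blocks gives the Jordan form J above.

J = [[4, 1], [0, 4]]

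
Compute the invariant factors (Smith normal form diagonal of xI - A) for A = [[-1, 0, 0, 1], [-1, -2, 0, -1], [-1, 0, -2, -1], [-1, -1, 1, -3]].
x + 2, (x + 2)^3

The Jordan structure of A has elementary divisors (x + 2)^3, (x + 2). Arranging the block sizes at each eigenvalue in decreasing order and taking row products gives the invariant factors.

Invariant factors (smallest first, each dividing the next): x + 2, (x + 2)^3.

Check: the last factor (x + 2)^3 is the minimal polynomial, and the product (x + 2)^4 is the characteristic polynomial.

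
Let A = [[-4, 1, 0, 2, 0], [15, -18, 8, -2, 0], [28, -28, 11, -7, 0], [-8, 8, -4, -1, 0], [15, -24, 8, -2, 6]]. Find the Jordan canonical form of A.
The characteristic polynomial is det(xI - A) = (x - 6)(x + 3)^4, so the eigenvalues are -3 (algebraic multiplicity 4), 6 (algebraic multiplicity 1).

For λ = -3: rank(A + 3I) = 3, rank((A + 3I)^2) = 1. The eigenspace has dimension 5 - 3 = 2, so there are 2 Jordan blocks; the rank sequence gives block sizes [2, 2].

For λ = 6: algebraic multiplicity 1 gives one 1×1 block.

Assembling the blocks gives the Jordan form J above.

J = [[-3, 1, 0, 0, 0], [0, -3, 0, 0, 0], [0, 0, -3, 1, 0], [0, 0, 0, -3, 0], [0, 0, 0, 0, 6]]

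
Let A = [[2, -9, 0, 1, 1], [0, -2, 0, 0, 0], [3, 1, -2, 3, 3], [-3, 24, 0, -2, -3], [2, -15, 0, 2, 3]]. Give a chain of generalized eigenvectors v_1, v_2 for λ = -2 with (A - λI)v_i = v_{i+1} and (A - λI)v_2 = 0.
We seek v_1 ∈ ker((A + 2I)^2) \ ker(A + 2I), then set v_{i+1} = (A + 2I) v_i.

One such chain is v_1 = [[3, 1, 0, -8, 5]]^T, v_2 = [[0, 0, 1, 0, 0]]^T. Check: (A + 2I) v_2 = [[0, 0, 0, 0, 0]]^T = 0.

v_1 = [[3, 1, 0, -8, 5]]^T, v_2 = [[0, 0, 1, 0, 0]]^T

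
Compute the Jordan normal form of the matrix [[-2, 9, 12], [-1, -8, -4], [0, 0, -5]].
J = [[-5, 1, 0], [0, -5, 0], [0, 0, -5]]

The characteristic polynomial is det(xI - A) = (x + 5)^3, so the eigenvalues are -5 (algebraic multiplicity 3).

For λ = -5: rank(A + 5I) = 1, rank((A + 5I)^2) = 0. The eigenspace has dimension 3 - 1 = 2, so there are 2 Jordan blocks; the rank sequence gives block sizes [2, 1].

Assembling the blocks gives the Jordan form J above.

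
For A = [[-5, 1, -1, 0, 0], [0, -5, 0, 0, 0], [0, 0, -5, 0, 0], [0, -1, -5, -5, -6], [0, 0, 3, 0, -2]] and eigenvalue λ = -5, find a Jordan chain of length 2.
We seek v_1 ∈ ker((A + 5I)^2) \ ker(A + 5I), then set v_{i+1} = (A + 5I) v_i.

One such chain is v_1 = [[0, 1, 0, 1, 0]]^T, v_2 = [[1, 0, 0, -1, 0]]^T. Check: (A + 5I) v_2 = [[0, 0, 0, 0, 0]]^T = 0.

v_1 = [[0, 1, 0, 1, 0]]^T, v_2 = [[1, 0, 0, -1, 0]]^T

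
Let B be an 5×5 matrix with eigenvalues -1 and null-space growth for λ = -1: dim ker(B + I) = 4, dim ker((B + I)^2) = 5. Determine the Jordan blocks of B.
Jordan blocks: (-1, 2), (-1, 1), (-1, 1), (-1, 1)

λ = -1: successive nullity increments [4, 1] count blocks of size ≥ k; block sizes are [2, 1, 1, 1].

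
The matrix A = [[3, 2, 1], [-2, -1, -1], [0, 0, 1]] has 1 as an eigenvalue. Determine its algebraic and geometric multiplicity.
algebraic multiplicity 3, geometric multiplicity 2

The characteristic polynomial is (x - 1)^3, so the factor x - 1 appears with exponent 3: the algebraic multiplicity is 3.

rank(A - I) = 1, so the eigenspace has dimension 3 - 1 = 2: the geometric multiplicity is 2.

Since 2 < 3, A is not diagonalizable.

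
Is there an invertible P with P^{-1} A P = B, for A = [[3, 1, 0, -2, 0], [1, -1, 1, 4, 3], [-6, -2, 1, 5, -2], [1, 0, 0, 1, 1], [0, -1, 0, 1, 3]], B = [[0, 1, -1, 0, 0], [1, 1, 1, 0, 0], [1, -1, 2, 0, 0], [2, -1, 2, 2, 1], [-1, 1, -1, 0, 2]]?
Yes.

Two matrices over a field are similar if and only if they have the same invariant factors.

Both A and B have characteristic polynomial (x - 2)^2(x - 1)^3 and minimal polynomial (x - 2)^2(x - 1)^3. Computing further, both have invariant factors (x - 2)^2(x - 1)^3. Hence A and B are similar.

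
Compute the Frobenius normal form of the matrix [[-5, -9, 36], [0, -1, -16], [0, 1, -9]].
R = [[-5, 0, 0], [0, 0, -25], [0, 1, -10]]

The invariant factors of A (the non-unit diagonal entries of the Smith normal form of xI - A over ℚ[x]) are x + 5, (x + 5)^2, each dividing the next. The characteristic polynomial is their product, (x + 5)^3.

The rational canonical form is the block-diagonal matrix of companion matrices C(f_i):
R = [[-5, 0, 0], [0, 0, -25], [0, 1, -10]].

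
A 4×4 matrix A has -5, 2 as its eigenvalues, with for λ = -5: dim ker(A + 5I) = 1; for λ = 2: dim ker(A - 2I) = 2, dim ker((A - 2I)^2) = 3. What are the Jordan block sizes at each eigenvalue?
Jordan blocks: (-5, 1), (2, 2), (2, 1)

λ = -5: successive nullity increments [1] count blocks of size ≥ k; block sizes are [1].
λ = 2: successive nullity increments [2, 1] count blocks of size ≥ k; block sizes are [2, 1].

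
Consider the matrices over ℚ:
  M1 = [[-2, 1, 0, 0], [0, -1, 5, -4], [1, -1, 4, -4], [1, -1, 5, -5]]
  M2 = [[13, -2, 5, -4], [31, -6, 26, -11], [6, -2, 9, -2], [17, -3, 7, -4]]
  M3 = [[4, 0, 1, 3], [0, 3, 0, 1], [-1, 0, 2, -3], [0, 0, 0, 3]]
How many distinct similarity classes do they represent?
2 classes: {M1}, {M2, M3}

Characteristic polynomials: χ_{M1} = (x + 1)^4, χ_{M2} = (x - 3)^4, χ_{M3} = (x - 3)^4.

{M1}: invariant factors x + 1, (x + 1)^3.

{M2, M3}: invariant factors (x - 3)^2, (x - 3)^2.

Matrices are similar if and only if their invariant-factor lists agree; the partition into similarity classes is {M1}, {M2, M3}.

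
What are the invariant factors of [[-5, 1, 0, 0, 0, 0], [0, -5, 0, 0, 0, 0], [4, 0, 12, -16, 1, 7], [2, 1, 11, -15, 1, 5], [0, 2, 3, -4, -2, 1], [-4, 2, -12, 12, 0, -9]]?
(x + 3)(x + 5), (x + 3)^2(x + 5)^2

The Jordan structure of A has elementary divisors (x + 5)^2, (x + 5), (x + 3)^2, (x + 3). Arranging the block sizes at each eigenvalue in decreasing order and taking row products gives the invariant factors.

Invariant factors (smallest first, each dividing the next): (x + 3)(x + 5), (x + 3)^2(x + 5)^2.

Check: the last factor (x + 3)^2(x + 5)^2 is the minimal polynomial, and the product (x + 3)^3(x + 5)^3 is the characteristic polynomial.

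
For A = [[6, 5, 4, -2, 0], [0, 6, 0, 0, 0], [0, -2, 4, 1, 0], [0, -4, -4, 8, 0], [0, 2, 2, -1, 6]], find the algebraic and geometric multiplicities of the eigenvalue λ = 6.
The characteristic polynomial is (x - 6)^5, so the factor x - 6 appears with exponent 5: the algebraic multiplicity is 5.

rank(A - 6I) = 2, so the eigenspace has dimension 5 - 2 = 3: the geometric multiplicity is 3.

Since 3 < 5, A is not diagonalizable.

algebraic multiplicity 5, geometric multiplicity 3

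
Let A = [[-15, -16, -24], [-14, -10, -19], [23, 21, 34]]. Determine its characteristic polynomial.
χ_A(x) = (x - 3)^3

xI - A = [[x + 15, 16, 24], [14, x + 10, 19], [-23, -21, x - 34]].

Expanding det(xI - A) along the first row:
det(xI - A) = + (x + 15)·det([[x + 10, 19], [-21, x - 34]]) - (16)·det([[14, 19], [-23, x - 34]]) + (24)·det([[14, x + 10], [-23, -21]]).

Evaluating gives χ_A(x) = x^3 - 9x^2 + 27x - 27 = (x - 3)^3.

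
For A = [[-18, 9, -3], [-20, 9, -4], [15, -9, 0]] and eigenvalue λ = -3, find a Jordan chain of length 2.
v_1 = [[2, 3, -2]]^T, v_2 = [[3, 4, -3]]^T

We seek v_1 ∈ ker((A + 3I)^2) \ ker(A + 3I), then set v_{i+1} = (A + 3I) v_i.

One such chain is v_1 = [[2, 3, -2]]^T, v_2 = [[3, 4, -3]]^T. Check: (A + 3I) v_2 = [[0, 0, 0]]^T = 0.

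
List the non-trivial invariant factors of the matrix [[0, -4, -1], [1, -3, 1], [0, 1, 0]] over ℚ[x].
The Jordan structure of A has elementary divisors (x + 1)^3. Arranging the block sizes at each eigenvalue in decreasing order and taking row products gives the invariant factors.

Invariant factors (smallest first, each dividing the next): (x + 1)^3.

Check: the last factor (x + 1)^3 is the minimal polynomial, and the product (x + 1)^3 is the characteristic polynomial.

(x + 1)^3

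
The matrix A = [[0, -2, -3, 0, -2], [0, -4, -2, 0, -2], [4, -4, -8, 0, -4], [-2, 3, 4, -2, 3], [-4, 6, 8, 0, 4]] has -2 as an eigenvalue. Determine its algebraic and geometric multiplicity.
algebraic multiplicity 5, geometric multiplicity 3

The characteristic polynomial is (x + 2)^5, so the factor x + 2 appears with exponent 5: the algebraic multiplicity is 5.

rank(A + 2I) = 2, so the eigenspace has dimension 5 - 2 = 3: the geometric multiplicity is 3.

Since 3 < 5, A is not diagonalizable.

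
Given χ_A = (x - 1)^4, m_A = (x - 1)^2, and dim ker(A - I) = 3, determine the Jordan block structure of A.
Jordan blocks: (1, 2), (1, 1), (1, 1)

λ = 1: algebraic multiplicity 4 (exponent in χ_A), largest block size 2 (exponent in m_A), 3 blocks (geometric multiplicity). These force block sizes [2, 1, 1].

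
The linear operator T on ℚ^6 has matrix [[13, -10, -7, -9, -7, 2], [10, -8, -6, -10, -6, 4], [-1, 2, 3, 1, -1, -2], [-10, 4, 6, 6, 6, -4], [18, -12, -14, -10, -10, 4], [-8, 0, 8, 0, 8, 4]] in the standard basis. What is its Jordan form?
J = [[-4, 0, 0, 0, 0, 0], [0, -4, 0, 0, 0, 0], [0, 0, 4, 1, 0, 0], [0, 0, 0, 4, 0, 0], [0, 0, 0, 0, 4, 0], [0, 0, 0, 0, 0, 4]]

The characteristic polynomial is det(xI - A) = (x - 4)^4(x + 4)^2, so the eigenvalues are -4 (algebraic multiplicity 2), 4 (algebraic multiplicity 4).

For λ = -4: rank(A + 4I) = 4. The eigenspace has dimension 6 - 4 = 2, so there are 2 Jordan blocks; the rank sequence gives block sizes [1, 1].

For λ = 4: rank(A - 4I) = 3, rank((A - 4I)^2) = 2. The eigenspace has dimension 6 - 3 = 3, so there are 3 Jordan blocks; the rank sequence gives block sizes [2, 1, 1].

Assembling the blocks gives the Jordan form J above.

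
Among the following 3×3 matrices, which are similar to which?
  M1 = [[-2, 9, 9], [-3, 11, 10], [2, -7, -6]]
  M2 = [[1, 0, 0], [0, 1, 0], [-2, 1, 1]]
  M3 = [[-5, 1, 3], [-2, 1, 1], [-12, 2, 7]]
2 classes: {M1, M3}, {M2}

Characteristic polynomials: χ_{M1} = (x - 1)^3, χ_{M2} = (x - 1)^3, χ_{M3} = (x - 1)^3.

{M1, M3}: invariant factors (x - 1)^3.

{M2}: invariant factors x - 1, (x - 1)^2.

Matrices are similar if and only if their invariant-factor lists agree; the partition into similarity classes is {M1, M3}, {M2}.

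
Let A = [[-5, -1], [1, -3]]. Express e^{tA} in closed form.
A has Jordan form J = [[-4, 1], [0, -4]] with A = PJP^{-1}, so e^{tA} = P e^{tJ} P^{-1}.

For a Jordan block J_k(λ), e^{tJ_k(λ)} = e^{λt} · (I + tN + t^2 N^2/2! + ... + t^{k-1} N^{k-1}/(k-1)!) where N is the nilpotent superdiagonal part.

Assembling the blocks and conjugating back gives the entries of e^{tA} as shown above.

e^{tA} = [[(1 - t)*e^{-4*t}, -t*e^{-4*t}], [t*e^{-4*t}, (t + 1)*e^{-4*t}]]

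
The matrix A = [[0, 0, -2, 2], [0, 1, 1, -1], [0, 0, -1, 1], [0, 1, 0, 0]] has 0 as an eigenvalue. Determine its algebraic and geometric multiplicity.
algebraic multiplicity 4, geometric multiplicity 2

The characteristic polynomial is x^4, so the factor x appears with exponent 4: the algebraic multiplicity is 4.

rank(A) = 2, so the eigenspace has dimension 4 - 2 = 2: the geometric multiplicity is 2.

Since 2 < 4, A is not diagonalizable.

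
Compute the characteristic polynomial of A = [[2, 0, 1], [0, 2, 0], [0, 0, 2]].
χ_A(x) = (x - 2)^3

xI - A = [[x - 2, 0, -1], [0, x - 2, 0], [0, 0, x - 2]].

Expanding det(xI - A) along the first row:
det(xI - A) = + (x - 2)·det([[x - 2, 0], [0, x - 2]]) - (0)·det([[0, 0], [0, x - 2]]) + (-1)·det([[0, x - 2], [0, 0]]).

Evaluating gives χ_A(x) = x^3 - 6x^2 + 12x - 8 = (x - 2)^3.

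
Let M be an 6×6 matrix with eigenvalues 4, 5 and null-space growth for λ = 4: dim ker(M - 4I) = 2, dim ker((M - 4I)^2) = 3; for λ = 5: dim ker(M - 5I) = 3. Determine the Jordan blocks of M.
Jordan blocks: (4, 2), (4, 1), (5, 1), (5, 1), (5, 1)

λ = 4: successive nullity increments [2, 1] count blocks of size ≥ k; block sizes are [2, 1].
λ = 5: successive nullity increments [3] count blocks of size ≥ k; block sizes are [1, 1, 1].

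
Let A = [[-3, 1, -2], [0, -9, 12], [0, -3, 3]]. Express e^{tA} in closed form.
e^{tA} = [[e^{-3*t}, t*e^{-3*t}, -2*t*e^{-3*t}], [0, (1 - 6*t)*e^{-3*t}, 12*t*e^{-3*t}], [0, -3*t*e^{-3*t}, (6*t + 1)*e^{-3*t}]]

A has Jordan form J = [[-3, 1, 0], [0, -3, 0], [0, 0, -3]] with A = PJP^{-1}, so e^{tA} = P e^{tJ} P^{-1}.

For a Jordan block J_k(λ), e^{tJ_k(λ)} = e^{λt} · (I + tN + t^2 N^2/2! + ... + t^{k-1} N^{k-1}/(k-1)!) where N is the nilpotent superdiagonal part.

Assembling the blocks and conjugating back gives the entries of e^{tA} as shown above.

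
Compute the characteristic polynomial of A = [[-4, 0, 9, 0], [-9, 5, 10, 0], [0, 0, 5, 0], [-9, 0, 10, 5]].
xI - A = [[x + 4, 0, -9, 0], [9, x - 5, -10, 0], [0, 0, x - 5, 0], [9, 0, -10, x - 5]].

Expanding det(xI - A) along the first row:
det(xI - A) = + (x + 4)·det([[x - 5, -10, 0], [0, x - 5, 0], [0, -10, x - 5]]) - (0)·det([[9, -10, 0], [0, x - 5, 0], [9, -10, x - 5]]) + (-9)·det([[9, x - 5, 0], [0, 0, 0], [9, 0, x - 5]]) - (0)·det([[9, x - 5, -10], [0, 0, x - 5], [9, 0, -10]]).

Evaluating gives χ_A(x) = x^4 - 11x^3 + 15x^2 + 175x - 500 = (x - 5)^3(x + 4).

χ_A(x) = (x - 5)^3(x + 4)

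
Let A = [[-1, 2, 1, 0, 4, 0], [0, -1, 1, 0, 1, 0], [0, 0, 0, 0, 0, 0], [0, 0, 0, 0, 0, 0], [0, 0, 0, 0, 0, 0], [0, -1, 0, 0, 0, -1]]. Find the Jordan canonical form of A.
The characteristic polynomial is det(xI - A) = x^3(x + 1)^3, so the eigenvalues are -1 (algebraic multiplicity 3), 0 (algebraic multiplicity 3).

For λ = -1: rank(A + I) = 4, rank((A + I)^2) = 3. The eigenspace has dimension 6 - 4 = 2, so there are 2 Jordan blocks; the rank sequence gives block sizes [2, 1].

For λ = 0: rank(A) = 3. The eigenspace has dimension 6 - 3 = 3, so there are 3 Jordan blocks; the rank sequence gives block sizes [1, 1, 1].

Assembling the blocks gives the Jordan form J above.

J = [[-1, 1, 0, 0, 0, 0], [0, -1, 0, 0, 0, 0], [0, 0, -1, 0, 0, 0], [0, 0, 0, 0, 0, 0], [0, 0, 0, 0, 0, 0], [0, 0, 0, 0, 0, 0]]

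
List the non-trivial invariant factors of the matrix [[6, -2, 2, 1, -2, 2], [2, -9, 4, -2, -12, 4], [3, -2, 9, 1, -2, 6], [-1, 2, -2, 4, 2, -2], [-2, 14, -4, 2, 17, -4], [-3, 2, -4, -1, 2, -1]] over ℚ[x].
x - 5, (x - 5)(x - 3), (x - 5)^2(x - 3)

The Jordan structure of A has elementary divisors (x - 3), (x - 3), (x - 5)^2, (x - 5), (x - 5). Arranging the block sizes at each eigenvalue in decreasing order and taking row products gives the invariant factors.

Invariant factors (smallest first, each dividing the next): x - 5, (x - 5)(x - 3), (x - 5)^2(x - 3).

Check: the last factor (x - 5)^2(x - 3) is the minimal polynomial, and the product (x - 5)^4(x - 3)^2 is the characteristic polynomial.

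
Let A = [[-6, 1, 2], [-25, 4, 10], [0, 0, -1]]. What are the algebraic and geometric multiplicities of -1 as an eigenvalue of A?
algebraic multiplicity 3, geometric multiplicity 2

The characteristic polynomial is (x + 1)^3, so the factor x + 1 appears with exponent 3: the algebraic multiplicity is 3.

rank(A + I) = 1, so the eigenspace has dimension 3 - 1 = 2: the geometric multiplicity is 2.

Since 2 < 3, A is not diagonalizable.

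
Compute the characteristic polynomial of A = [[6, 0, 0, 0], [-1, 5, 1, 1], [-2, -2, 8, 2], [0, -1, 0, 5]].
xI - A = [[x - 6, 0, 0, 0], [1, x - 5, -1, -1], [2, 2, x - 8, -2], [0, 1, 0, x - 5]].

Expanding det(xI - A) along the first row:
det(xI - A) = + (x - 6)·det([[x - 5, -1, -1], [2, x - 8, -2], [1, 0, x - 5]]) - (0)·det([[1, -1, -1], [2, x - 8, -2], [0, 0, x - 5]]) + (0)·det([[1, x - 5, -1], [2, 2, -2], [0, 1, x - 5]]) - (0)·det([[1, x - 5, -1], [2, 2, x - 8], [0, 1, 0]]).

Evaluating gives χ_A(x) = x^4 - 24x^3 + 216x^2 - 864x + 1296 = (x - 6)^4.

χ_A(x) = (x - 6)^4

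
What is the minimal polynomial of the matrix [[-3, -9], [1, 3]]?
The characteristic polynomial factors as x^2. The minimal polynomial is ∏(x - λ)^{k_λ} where k_λ is the size of the largest Jordan block at λ.

For λ = 0: rank(A) = 1, and the largest Jordan block has size 2 (the smallest k with rank(A^k) = rank(A^(k+1))).

So m_A(x) = x^2.

m_A(x) = x^2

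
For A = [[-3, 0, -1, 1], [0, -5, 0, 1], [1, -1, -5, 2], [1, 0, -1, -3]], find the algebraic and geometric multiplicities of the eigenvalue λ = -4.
The characteristic polynomial is (x + 4)^4, so the factor x + 4 appears with exponent 4: the algebraic multiplicity is 4.

rank(A + 4I) = 2, so the eigenspace has dimension 4 - 2 = 2: the geometric multiplicity is 2.

Since 2 < 4, A is not diagonalizable.

algebraic multiplicity 4, geometric multiplicity 2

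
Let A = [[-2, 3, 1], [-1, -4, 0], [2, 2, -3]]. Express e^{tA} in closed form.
e^{tA} = [[(t + 1)*e^{-3*t}, t*(t + 3)*e^{-3*t}, t*(t + 2)*e^{-3*t}/2], [-t*e^{-3*t}, (-t^2 - t + 1)*e^{-3*t}, -t^2*e^{-3*t}/2], [2*t*e^{-3*t}, 2*t*(t + 1)*e^{-3*t}, (t^2 + 1)*e^{-3*t}]]

A has Jordan form J = [[-3, 1, 0], [0, -3, 1], [0, 0, -3]] with A = PJP^{-1}, so e^{tA} = P e^{tJ} P^{-1}.

For a Jordan block J_k(λ), e^{tJ_k(λ)} = e^{λt} · (I + tN + t^2 N^2/2! + ... + t^{k-1} N^{k-1}/(k-1)!) where N is the nilpotent superdiagonal part.

Assembling the blocks and conjugating back gives the entries of e^{tA} as shown above.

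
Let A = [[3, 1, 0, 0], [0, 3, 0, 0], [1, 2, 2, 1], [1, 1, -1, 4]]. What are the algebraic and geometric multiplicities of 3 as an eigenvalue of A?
The characteristic polynomial is (x - 3)^4, so the factor x - 3 appears with exponent 4: the algebraic multiplicity is 4.

rank(A - 3I) = 2, so the eigenspace has dimension 4 - 2 = 2: the geometric multiplicity is 2.

Since 2 < 4, A is not diagonalizable.

algebraic multiplicity 4, geometric multiplicity 2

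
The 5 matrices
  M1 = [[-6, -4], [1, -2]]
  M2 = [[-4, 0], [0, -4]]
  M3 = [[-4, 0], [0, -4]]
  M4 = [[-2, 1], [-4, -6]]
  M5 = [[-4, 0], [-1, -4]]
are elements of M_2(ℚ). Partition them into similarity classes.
Characteristic polynomials: χ_{M1} = (x + 4)^2, χ_{M2} = (x + 4)^2, χ_{M3} = (x + 4)^2, χ_{M4} = (x + 4)^2, χ_{M5} = (x + 4)^2.

{M1, M4, M5}: invariant factors (x + 4)^2.

{M2, M3}: invariant factors x + 4, x + 4.

Matrices are similar if and only if their invariant-factor lists agree; the partition into similarity classes is {M1, M4, M5}, {M2, M3}.

2 classes: {M1, M4, M5}, {M2, M3}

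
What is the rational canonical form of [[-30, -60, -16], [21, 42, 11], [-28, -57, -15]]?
R = [[0, 0, 6], [1, 0, 1], [0, 1, -3]]

The invariant factors of A (the non-unit diagonal entries of the Smith normal form of xI - A over ℚ[x]) are (x + 2)(x^2 + x - 3), each dividing the next. The characteristic polynomial is their product, (x + 2)(x^2 + x - 3).

The rational canonical form is the block-diagonal matrix of companion matrices C(f_i):
R = [[0, 0, 6], [1, 0, 1], [0, 1, -3]].

Note the characteristic polynomial does not split into linear factors over ℚ, so A has no Jordan form over ℚ; the rational canonical form exists over any field.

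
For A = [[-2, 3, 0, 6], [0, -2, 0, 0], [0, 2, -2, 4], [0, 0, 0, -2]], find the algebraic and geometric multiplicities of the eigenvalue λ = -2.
algebraic multiplicity 4, geometric multiplicity 3

The characteristic polynomial is (x + 2)^4, so the factor x + 2 appears with exponent 4: the algebraic multiplicity is 4.

rank(A + 2I) = 1, so the eigenspace has dimension 4 - 1 = 3: the geometric multiplicity is 3.

Since 3 < 4, A is not diagonalizable.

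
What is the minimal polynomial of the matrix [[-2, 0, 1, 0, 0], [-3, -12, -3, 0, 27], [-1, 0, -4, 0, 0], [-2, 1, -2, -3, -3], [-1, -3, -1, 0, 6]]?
m_A(x) = (x + 3)^2

The characteristic polynomial factors as (x + 3)^5. The minimal polynomial is ∏(x - λ)^{k_λ} where k_λ is the size of the largest Jordan block at λ.

For λ = -3: rank(A + 3I) = 2, and the largest Jordan block has size 2 (the smallest k with rank((A + 3I)^k) = rank((A + 3I)^(k+1))).

So m_A(x) = (x + 3)^2.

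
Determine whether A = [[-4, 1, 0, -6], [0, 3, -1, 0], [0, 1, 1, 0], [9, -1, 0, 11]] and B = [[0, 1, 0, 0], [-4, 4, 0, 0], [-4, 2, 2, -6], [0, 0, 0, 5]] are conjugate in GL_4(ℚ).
Both have characteristic polynomial (x - 5)(x - 2)^3, but the minimal polynomial of A is (x - 5)(x - 2)^3 while the minimal polynomial of B is (x - 5)(x - 2)^2. The minimal polynomial is a similarity invariant, so A and B are not similar.

No.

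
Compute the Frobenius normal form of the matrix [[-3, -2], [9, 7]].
R = [[0, 3], [1, 4]]

The invariant factors of A (the non-unit diagonal entries of the Smith normal form of xI - A over ℚ[x]) are x^2 - 4x - 3, each dividing the next. The characteristic polynomial is their product, x^2 - 4x - 3.

The rational canonical form is the block-diagonal matrix of companion matrices C(f_i):
R = [[0, 3], [1, 4]].

Note the characteristic polynomial does not split into linear factors over ℚ, so A has no Jordan form over ℚ; the rational canonical form exists over any field.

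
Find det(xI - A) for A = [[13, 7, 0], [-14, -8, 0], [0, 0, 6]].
xI - A = [[x - 13, -7, 0], [14, x + 8, 0], [0, 0, x - 6]].

Expanding det(xI - A) along the first row:
det(xI - A) = + (x - 13)·det([[x + 8, 0], [0, x - 6]]) - (-7)·det([[14, 0], [0, x - 6]]) + (0)·det([[14, x + 8], [0, 0]]).

Evaluating gives χ_A(x) = x^3 - 11x^2 + 24x + 36 = (x - 6)^2(x + 1).

χ_A(x) = (x - 6)^2(x + 1)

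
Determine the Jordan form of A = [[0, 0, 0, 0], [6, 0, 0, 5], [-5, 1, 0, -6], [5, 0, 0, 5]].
J = [[0, 1, 0, 0], [0, 0, 1, 0], [0, 0, 0, 0], [0, 0, 0, 5]]

The characteristic polynomial is det(xI - A) = x^3(x - 5), so the eigenvalues are 0 (algebraic multiplicity 3), 5 (algebraic multiplicity 1).

For λ = 0: rank(A) = 3, rank(A^2) = 2, rank(A^3) = 1. The eigenspace has dimension 4 - 3 = 1, so there is 1 Jordan block; the rank sequence gives block sizes [3].

For λ = 5: algebraic multiplicity 1 gives one 1×1 block.

Assembling the blocks gives the Jordan form J above.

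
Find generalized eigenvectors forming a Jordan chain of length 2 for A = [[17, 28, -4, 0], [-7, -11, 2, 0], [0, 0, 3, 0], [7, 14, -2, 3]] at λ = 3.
v_1 = [[-1, 1, 3, 0]]^T, v_2 = [[2, -1, 0, 1]]^T

We seek v_1 ∈ ker((A - 3I)^2) \ ker(A - 3I), then set v_{i+1} = (A - 3I) v_i.

One such chain is v_1 = [[-1, 1, 3, 0]]^T, v_2 = [[2, -1, 0, 1]]^T. Check: (A - 3I) v_2 = [[0, 0, 0, 0]]^T = 0.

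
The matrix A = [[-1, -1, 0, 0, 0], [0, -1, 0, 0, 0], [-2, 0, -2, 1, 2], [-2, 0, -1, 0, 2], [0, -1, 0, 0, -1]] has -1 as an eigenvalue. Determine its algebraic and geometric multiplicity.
The characteristic polynomial is (x + 1)^5, so the factor x + 1 appears with exponent 5: the algebraic multiplicity is 5.

rank(A + I) = 2, so the eigenspace has dimension 5 - 2 = 3: the geometric multiplicity is 3.

Since 3 < 5, A is not diagonalizable.

algebraic multiplicity 5, geometric multiplicity 3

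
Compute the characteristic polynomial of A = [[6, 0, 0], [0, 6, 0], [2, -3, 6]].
χ_A(x) = (x - 6)^3

xI - A = [[x - 6, 0, 0], [0, x - 6, 0], [-2, 3, x - 6]].

Expanding det(xI - A) along the first row:
det(xI - A) = + (x - 6)·det([[x - 6, 0], [3, x - 6]]) - (0)·det([[0, 0], [-2, x - 6]]) + (0)·det([[0, x - 6], [-2, 3]]).

Evaluating gives χ_A(x) = x^3 - 18x^2 + 108x - 216 = (x - 6)^3.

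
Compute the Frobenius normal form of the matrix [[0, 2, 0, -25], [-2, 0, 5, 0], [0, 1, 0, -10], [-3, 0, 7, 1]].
The invariant factors of A (the non-unit diagonal entries of the Smith normal form of xI - A over ℚ[x]) are (x - 1)(x + 1)(x^2 - x - 5), each dividing the next. The characteristic polynomial is their product, (x - 1)(x + 1)(x^2 - x - 5).

The rational canonical form is the block-diagonal matrix of companion matrices C(f_i):
R = [[0, 0, 0, -5], [1, 0, 0, -1], [0, 1, 0, 6], [0, 0, 1, 1]].

Note the characteristic polynomial does not split into linear factors over ℚ, so A has no Jordan form over ℚ; the rational canonical form exists over any field.

R = [[0, 0, 0, -5], [1, 0, 0, -1], [0, 1, 0, 6], [0, 0, 1, 1]]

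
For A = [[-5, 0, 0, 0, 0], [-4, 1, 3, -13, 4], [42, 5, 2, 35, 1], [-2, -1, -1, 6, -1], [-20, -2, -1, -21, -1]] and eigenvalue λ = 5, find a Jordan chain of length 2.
We seek v_1 ∈ ker((A - 5I)^2) \ ker(A - 5I), then set v_{i+1} = (A - 5I) v_i.

One such chain is v_1 = [[0, 0, -2, 0, 1]]^T, v_2 = [[0, -2, 7, 1, -4]]^T. Check: (A - 5I) v_2 = [[0, 0, 0, 0, 0]]^T = 0.

v_1 = [[0, 0, -2, 0, 1]]^T, v_2 = [[0, -2, 7, 1, -4]]^T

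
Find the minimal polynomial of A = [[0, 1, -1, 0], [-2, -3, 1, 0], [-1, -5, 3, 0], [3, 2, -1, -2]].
m_A(x) = (x - 1)^2(x + 2)^2

The characteristic polynomial factors as (x - 1)^2(x + 2)^2. The minimal polynomial is ∏(x - λ)^{k_λ} where k_λ is the size of the largest Jordan block at λ.

For λ = -2: rank(A + 2I) = 3, and the largest Jordan block has size 2 (the smallest k with rank((A + 2I)^k) = rank((A + 2I)^(k+1))).
For λ = 1: rank(A - I) = 3, and the largest Jordan block has size 2 (the smallest k with rank((A - I)^k) = rank((A - I)^(k+1))).

So m_A(x) = (x - 1)^2(x + 2)^2.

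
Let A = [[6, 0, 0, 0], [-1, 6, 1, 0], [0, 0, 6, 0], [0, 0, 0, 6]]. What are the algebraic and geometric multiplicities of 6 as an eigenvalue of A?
The characteristic polynomial is (x - 6)^4, so the factor x - 6 appears with exponent 4: the algebraic multiplicity is 4.

rank(A - 6I) = 1, so the eigenspace has dimension 4 - 1 = 3: the geometric multiplicity is 3.

Since 3 < 4, A is not diagonalizable.

algebraic multiplicity 4, geometric multiplicity 3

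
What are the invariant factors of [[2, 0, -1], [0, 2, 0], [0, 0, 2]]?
The Jordan structure of A has elementary divisors (x - 2)^2, (x - 2). Arranging the block sizes at each eigenvalue in decreasing order and taking row products gives the invariant factors.

Invariant factors (smallest first, each dividing the next): x - 2, (x - 2)^2.

Check: the last factor (x - 2)^2 is the minimal polynomial, and the product (x - 2)^3 is the characteristic polynomial.

x - 2, (x - 2)^2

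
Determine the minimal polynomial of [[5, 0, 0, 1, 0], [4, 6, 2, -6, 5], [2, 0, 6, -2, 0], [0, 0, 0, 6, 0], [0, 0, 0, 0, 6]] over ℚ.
m_A(x) = (x - 6)^2(x - 5)

The characteristic polynomial factors as (x - 6)^4(x - 5). The minimal polynomial is ∏(x - λ)^{k_λ} where k_λ is the size of the largest Jordan block at λ.

For λ = 5: rank(A - 5I) = 4, and the largest Jordan block has size 1 (the smallest k with rank((A - 5I)^k) = rank((A - 5I)^(k+1))).
For λ = 6: rank(A - 6I) = 2, and the largest Jordan block has size 2 (the smallest k with rank((A - 6I)^k) = rank((A - 6I)^(k+1))).

So m_A(x) = (x - 6)^2(x - 5).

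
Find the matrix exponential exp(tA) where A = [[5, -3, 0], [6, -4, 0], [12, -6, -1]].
A has Jordan form J = [[-1, 0, 0], [0, -1, 0], [0, 0, 2]] with A = PJP^{-1}, so e^{tA} = P e^{tJ} P^{-1}.

For a Jordan block J_k(λ), e^{tJ_k(λ)} = e^{λt} · (I + tN + t^2 N^2/2! + ... + t^{k-1} N^{k-1}/(k-1)!) where N is the nilpotent superdiagonal part.

Assembling the blocks and conjugating back gives the entries of e^{tA} as shown above.

e^{tA} = [[(2*e^{3*t} - 1)*e^{-t}, (1 - e^{3*t})*e^{-t}, 0], [(2*e^{3*t} - 2)*e^{-t}, (2 - e^{3*t})*e^{-t}, 0], [(4*e^{3*t} - 4)*e^{-t}, 2*(1 - e^{3*t})*e^{-t}, e^{-t}]]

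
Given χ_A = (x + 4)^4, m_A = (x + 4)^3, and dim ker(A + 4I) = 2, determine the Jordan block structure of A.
Jordan blocks: (-4, 3), (-4, 1)

λ = -4: algebraic multiplicity 4 (exponent in χ_A), largest block size 3 (exponent in m_A), 2 blocks (geometric multiplicity). These force block sizes [3, 1].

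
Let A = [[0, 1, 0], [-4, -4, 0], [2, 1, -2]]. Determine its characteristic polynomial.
xI - A = [[x, -1, 0], [4, x + 4, 0], [-2, -1, x + 2]].

Expanding det(xI - A) along the first row:
det(xI - A) = + (x)·det([[x + 4, 0], [-1, x + 2]]) - (-1)·det([[4, 0], [-2, x + 2]]) + (0)·det([[4, x + 4], [-2, -1]]).

Evaluating gives χ_A(x) = x^3 + 6x^2 + 12x + 8 = (x + 2)^3.

χ_A(x) = (x + 2)^3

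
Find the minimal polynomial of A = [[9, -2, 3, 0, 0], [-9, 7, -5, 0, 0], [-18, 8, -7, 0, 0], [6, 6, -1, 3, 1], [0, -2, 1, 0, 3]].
The characteristic polynomial factors as (x - 3)^5. The minimal polynomial is ∏(x - λ)^{k_λ} where k_λ is the size of the largest Jordan block at λ.

For λ = 3: rank(A - 3I) = 3, and the largest Jordan block has size 3 (the smallest k with rank((A - 3I)^k) = rank((A - 3I)^(k+1))).

So m_A(x) = (x - 3)^3.

m_A(x) = (x - 3)^3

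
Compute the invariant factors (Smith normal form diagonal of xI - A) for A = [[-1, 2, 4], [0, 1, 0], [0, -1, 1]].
The Jordan structure of A has elementary divisors (x + 1), (x - 1)^2. Arranging the block sizes at each eigenvalue in decreasing order and taking row products gives the invariant factors.

Invariant factors (smallest first, each dividing the next): (x - 1)^2(x + 1).

Check: the last factor (x - 1)^2(x + 1) is the minimal polynomial, and the product (x - 1)^2(x + 1) is the characteristic polynomial.

(x - 1)^2(x + 1)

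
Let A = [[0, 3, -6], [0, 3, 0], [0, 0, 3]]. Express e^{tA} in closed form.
e^{tA} = [[1, e^{3*t} - 1, 2 - 2*e^{3*t}], [0, e^{3*t}, 0], [0, 0, e^{3*t}]]

A has Jordan form J = [[0, 0, 0], [0, 3, 0], [0, 0, 3]] with A = PJP^{-1}, so e^{tA} = P e^{tJ} P^{-1}.

For a Jordan block J_k(λ), e^{tJ_k(λ)} = e^{λt} · (I + tN + t^2 N^2/2! + ... + t^{k-1} N^{k-1}/(k-1)!) where N is the nilpotent superdiagonal part.

Assembling the blocks and conjugating back gives the entries of e^{tA} as shown above.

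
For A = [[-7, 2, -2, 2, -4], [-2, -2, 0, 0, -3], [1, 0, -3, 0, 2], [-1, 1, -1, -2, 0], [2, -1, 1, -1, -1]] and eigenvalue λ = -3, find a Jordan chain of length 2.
We seek v_1 ∈ ker((A + 3I)^2) \ ker(A + 3I), then set v_{i+1} = (A + 3I) v_i.

One such chain is v_1 = [[-1, 1, -1, -2, 1]]^T, v_2 = [[0, 0, 1, 1, 0]]^T. Check: (A + 3I) v_2 = [[0, 0, 0, 0, 0]]^T = 0.

v_1 = [[-1, 1, -1, -2, 1]]^T, v_2 = [[0, 0, 1, 1, 0]]^T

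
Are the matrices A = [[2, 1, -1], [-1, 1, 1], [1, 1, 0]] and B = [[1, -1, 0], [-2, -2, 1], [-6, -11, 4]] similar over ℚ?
Two matrices over a field are similar if and only if they have the same invariant factors.

Both A and B have characteristic polynomial (x - 1)^3 and minimal polynomial (x - 1)^3. Computing further, both have invariant factors (x - 1)^3. Hence A and B are similar.

Yes.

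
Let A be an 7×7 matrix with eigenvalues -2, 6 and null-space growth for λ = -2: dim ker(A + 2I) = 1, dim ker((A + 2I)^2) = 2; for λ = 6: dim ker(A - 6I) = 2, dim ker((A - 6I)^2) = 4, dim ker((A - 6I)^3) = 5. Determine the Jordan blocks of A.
λ = -2: successive nullity increments [1, 1] count blocks of size ≥ k; block sizes are [2].
λ = 6: successive nullity increments [2, 2, 1] count blocks of size ≥ k; block sizes are [3, 2].

Jordan blocks: (-2, 2), (6, 3), (6, 2)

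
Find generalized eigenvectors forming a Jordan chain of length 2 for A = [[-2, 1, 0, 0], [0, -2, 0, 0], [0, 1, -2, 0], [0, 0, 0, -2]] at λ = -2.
v_1 = [[-2, 1, -3, 0]]^T, v_2 = [[1, 0, 1, 0]]^T

We seek v_1 ∈ ker((A + 2I)^2) \ ker(A + 2I), then set v_{i+1} = (A + 2I) v_i.

One such chain is v_1 = [[-2, 1, -3, 0]]^T, v_2 = [[1, 0, 1, 0]]^T. Check: (A + 2I) v_2 = [[0, 0, 0, 0]]^T = 0.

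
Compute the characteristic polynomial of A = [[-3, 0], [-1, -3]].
χ_A(x) = (x + 3)^2

xI - A = [[x + 3, 0], [1, x + 3]].

Expanding det(xI - A) along the first row:
det(xI - A) = + (x + 3)·det([[x + 3]]) - (0)·det([[1]]).

Evaluating gives χ_A(x) = x^2 + 6x + 9 = (x + 3)^2.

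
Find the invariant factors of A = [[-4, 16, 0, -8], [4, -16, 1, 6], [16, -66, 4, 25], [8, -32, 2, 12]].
The Jordan structure of A has elementary divisors (x + 4), x^3. Arranging the block sizes at each eigenvalue in decreasing order and taking row products gives the invariant factors.

Invariant factors (smallest first, each dividing the next): x^3(x + 4).

Check: the last factor x^3(x + 4) is the minimal polynomial, and the product x^3(x + 4) is the characteristic polynomial.

x^3(x + 4)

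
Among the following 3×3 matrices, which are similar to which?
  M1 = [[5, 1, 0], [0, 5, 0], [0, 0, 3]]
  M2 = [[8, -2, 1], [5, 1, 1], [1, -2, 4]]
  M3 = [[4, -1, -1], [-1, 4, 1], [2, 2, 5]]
Characteristic polynomials: χ_{M1} = (x - 5)^2(x - 3), χ_{M2} = (x - 5)^2(x - 3), χ_{M3} = (x - 5)^2(x - 3).

{M1, M2, M3}: invariant factors (x - 5)^2(x - 3).

Matrices are similar if and only if their invariant-factor lists agree; the partition into similarity classes is {M1, M2, M3}.

1 class: {M1, M2, M3}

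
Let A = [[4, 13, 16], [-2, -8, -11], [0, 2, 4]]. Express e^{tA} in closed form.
A has Jordan form J = [[0, 1, 0], [0, 0, 1], [0, 0, 0]] with A = PJP^{-1}, so e^{tA} = P e^{tJ} P^{-1}.

For a Jordan block J_k(λ), e^{tJ_k(λ)} = e^{λt} · (I + tN + t^2 N^2/2! + ... + t^{k-1} N^{k-1}/(k-1)!) where N is the nilpotent superdiagonal part.

Assembling the blocks and conjugating back gives the entries of e^{tA} as shown above.

e^{tA} = [[-5*t^2 + 4*t + 1, t*(13 - 10*t), t*(32 - 15*t)/2], [2*t*(2*t - 1), 8*t^2 - 8*t + 1, t*(6*t - 11)], [-2*t^2, 2*t*(1 - 2*t), -3*t^2 + 4*t + 1]]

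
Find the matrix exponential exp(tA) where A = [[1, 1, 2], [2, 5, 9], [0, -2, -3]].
A has Jordan form J = [[1, 1, 0], [0, 1, 1], [0, 0, 1]] with A = PJP^{-1}, so e^{tA} = P e^{tJ} P^{-1}.

For a Jordan block J_k(λ), e^{tJ_k(λ)} = e^{λt} · (I + tN + t^2 N^2/2! + ... + t^{k-1} N^{k-1}/(k-1)!) where N is the nilpotent superdiagonal part.

Assembling the blocks and conjugating back gives the entries of e^{tA} as shown above.

e^{tA} = [[(t^2 + 1)*e^{t}, t*e^{t}, t*(t + 4)*e^{t}/2], [2*t*(2*t + 1)*e^{t}, (4*t + 1)*e^{t}, t*(2*t + 9)*e^{t}], [-2*t^2*e^{t}, -2*t*e^{t}, (-t^2 - 4*t + 1)*e^{t}]]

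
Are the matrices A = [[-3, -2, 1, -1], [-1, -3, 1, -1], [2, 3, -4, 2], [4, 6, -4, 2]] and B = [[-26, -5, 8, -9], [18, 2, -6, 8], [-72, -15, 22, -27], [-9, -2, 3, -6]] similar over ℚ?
Yes.

Two matrices over a field are similar if and only if they have the same invariant factors.

Both A and B have characteristic polynomial (x + 2)^4 and minimal polynomial (x + 2)^3. Computing further, both have invariant factors x + 2, (x + 2)^3. Hence A and B are similar.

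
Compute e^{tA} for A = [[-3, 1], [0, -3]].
A has Jordan form J = [[-3, 1], [0, -3]] with A = PJP^{-1}, so e^{tA} = P e^{tJ} P^{-1}.

For a Jordan block J_k(λ), e^{tJ_k(λ)} = e^{λt} · (I + tN + t^2 N^2/2! + ... + t^{k-1} N^{k-1}/(k-1)!) where N is the nilpotent superdiagonal part.

Assembling the blocks and conjugating back gives the entries of e^{tA} as shown above.

e^{tA} = [[e^{-3*t}, t*e^{-3*t}], [0, e^{-3*t}]]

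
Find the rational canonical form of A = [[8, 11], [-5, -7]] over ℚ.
R = [[0, 1], [1, 1]]

The invariant factors of A (the non-unit diagonal entries of the Smith normal form of xI - A over ℚ[x]) are x^2 - x - 1, each dividing the next. The characteristic polynomial is their product, x^2 - x - 1.

The rational canonical form is the block-diagonal matrix of companion matrices C(f_i):
R = [[0, 1], [1, 1]].

Note the characteristic polynomial does not split into linear factors over ℚ, so A has no Jordan form over ℚ; the rational canonical form exists over any field.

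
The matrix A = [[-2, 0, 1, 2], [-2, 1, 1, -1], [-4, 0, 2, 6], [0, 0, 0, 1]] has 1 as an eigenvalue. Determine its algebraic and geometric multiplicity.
The characteristic polynomial is x^2(x - 1)^2, so the factor x - 1 appears with exponent 2: the algebraic multiplicity is 2.

rank(A - I) = 3, so the eigenspace has dimension 4 - 3 = 1: the geometric multiplicity is 1.

Since 1 < 2, A is not diagonalizable.

algebraic multiplicity 2, geometric multiplicity 1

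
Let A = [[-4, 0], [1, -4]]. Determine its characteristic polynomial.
χ_A(x) = (x + 4)^2

xI - A = [[x + 4, 0], [-1, x + 4]].

Expanding det(xI - A) along the first row:
det(xI - A) = + (x + 4)·det([[x + 4]]) - (0)·det([[-1]]).

Evaluating gives χ_A(x) = x^2 + 8x + 16 = (x + 4)^2.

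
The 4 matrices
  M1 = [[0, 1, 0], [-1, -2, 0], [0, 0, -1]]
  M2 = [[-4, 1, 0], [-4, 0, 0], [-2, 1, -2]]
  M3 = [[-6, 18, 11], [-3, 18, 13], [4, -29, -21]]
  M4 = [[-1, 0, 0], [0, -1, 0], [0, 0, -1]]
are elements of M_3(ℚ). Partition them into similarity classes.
Characteristic polynomials: χ_{M1} = (x + 1)^3, χ_{M2} = (x + 2)^3, χ_{M3} = (x + 3)^3, χ_{M4} = (x + 1)^3.

{M1}: invariant factors x + 1, (x + 1)^2.

{M2}: invariant factors x + 2, (x + 2)^2.

{M3}: invariant factors (x + 3)^3.

{M4}: invariant factors x + 1, x + 1, x + 1.

Matrices are similar if and only if their invariant-factor lists agree; the partition into similarity classes is {M1}, {M2}, {M3}, {M4}.

4 classes: {M1}, {M2}, {M3}, {M4}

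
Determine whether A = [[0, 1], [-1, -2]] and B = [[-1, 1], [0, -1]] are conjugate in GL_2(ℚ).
Two matrices over a field are similar if and only if they have the same invariant factors.

Both A and B have characteristic polynomial (x + 1)^2 and minimal polynomial (x + 1)^2. Computing further, both have invariant factors (x + 1)^2. Hence A and B are similar.

Yes.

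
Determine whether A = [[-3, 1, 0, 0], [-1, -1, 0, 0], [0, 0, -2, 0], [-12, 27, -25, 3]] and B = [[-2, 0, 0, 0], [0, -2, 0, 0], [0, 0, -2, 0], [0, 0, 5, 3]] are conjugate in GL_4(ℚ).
No.

Both have characteristic polynomial (x - 3)(x + 2)^3, but the minimal polynomial of A is (x - 3)(x + 2)^2 while the minimal polynomial of B is (x - 3)(x + 2). The minimal polynomial is a similarity invariant, so A and B are not similar.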